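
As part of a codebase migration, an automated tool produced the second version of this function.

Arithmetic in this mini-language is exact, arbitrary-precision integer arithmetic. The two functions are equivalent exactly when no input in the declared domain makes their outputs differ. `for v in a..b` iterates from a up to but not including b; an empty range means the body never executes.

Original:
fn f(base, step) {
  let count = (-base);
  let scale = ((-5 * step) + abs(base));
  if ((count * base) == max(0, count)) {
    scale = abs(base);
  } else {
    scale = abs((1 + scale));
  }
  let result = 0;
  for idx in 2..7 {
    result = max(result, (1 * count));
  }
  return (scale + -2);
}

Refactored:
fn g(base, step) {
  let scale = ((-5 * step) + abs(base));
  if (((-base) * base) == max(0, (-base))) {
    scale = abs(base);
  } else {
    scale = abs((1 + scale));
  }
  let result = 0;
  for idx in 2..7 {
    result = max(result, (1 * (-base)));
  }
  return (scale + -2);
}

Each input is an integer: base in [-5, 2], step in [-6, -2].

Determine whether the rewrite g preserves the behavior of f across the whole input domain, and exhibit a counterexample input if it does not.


Although statement counts differ; also local variable names differ, 40/40 inputs agree.
verdict: equivalent


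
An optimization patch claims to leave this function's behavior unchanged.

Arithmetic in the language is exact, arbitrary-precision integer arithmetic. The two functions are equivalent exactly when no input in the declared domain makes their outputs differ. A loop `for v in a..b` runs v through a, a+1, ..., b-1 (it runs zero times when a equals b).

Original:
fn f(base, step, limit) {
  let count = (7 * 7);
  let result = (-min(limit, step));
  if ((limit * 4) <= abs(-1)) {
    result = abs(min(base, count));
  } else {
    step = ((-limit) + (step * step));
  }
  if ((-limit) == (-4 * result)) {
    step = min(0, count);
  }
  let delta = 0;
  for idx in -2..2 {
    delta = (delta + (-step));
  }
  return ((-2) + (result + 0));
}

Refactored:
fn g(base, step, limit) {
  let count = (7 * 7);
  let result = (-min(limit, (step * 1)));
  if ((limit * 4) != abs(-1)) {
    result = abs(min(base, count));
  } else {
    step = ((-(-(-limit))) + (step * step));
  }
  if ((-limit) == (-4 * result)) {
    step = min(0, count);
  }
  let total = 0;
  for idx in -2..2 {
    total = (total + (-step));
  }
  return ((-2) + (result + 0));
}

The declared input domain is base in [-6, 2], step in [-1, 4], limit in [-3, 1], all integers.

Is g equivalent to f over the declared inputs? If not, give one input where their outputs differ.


These are not equivalent — on base=-6, step=-1, limit=1 the outputs split (-1 vs 4).
f: count = 49; result = 1; ((limit * 4) <= abs(-1)) -> false; step = 0; ((-limit) == (-4 * result)) -> false; delta = 0; [idx=-2]; delta = 0; [idx=-1]; delta = 0; [idx=0]; delta = 0; [idx=1]; delta = 0; return -1
g: count = 49; result = 1; ((limit * 4) != abs(-1)) -> true; result = 6; ((-limit) == (-4 * result)) -> false; total = 0; [idx=-2]; total = 1; [idx=-1]; total = 2; [idx=0]; total = 3; [idx=1]; total = 4; return 4
verdict: not equivalent; witness: base=-6, step=-1, limit=1


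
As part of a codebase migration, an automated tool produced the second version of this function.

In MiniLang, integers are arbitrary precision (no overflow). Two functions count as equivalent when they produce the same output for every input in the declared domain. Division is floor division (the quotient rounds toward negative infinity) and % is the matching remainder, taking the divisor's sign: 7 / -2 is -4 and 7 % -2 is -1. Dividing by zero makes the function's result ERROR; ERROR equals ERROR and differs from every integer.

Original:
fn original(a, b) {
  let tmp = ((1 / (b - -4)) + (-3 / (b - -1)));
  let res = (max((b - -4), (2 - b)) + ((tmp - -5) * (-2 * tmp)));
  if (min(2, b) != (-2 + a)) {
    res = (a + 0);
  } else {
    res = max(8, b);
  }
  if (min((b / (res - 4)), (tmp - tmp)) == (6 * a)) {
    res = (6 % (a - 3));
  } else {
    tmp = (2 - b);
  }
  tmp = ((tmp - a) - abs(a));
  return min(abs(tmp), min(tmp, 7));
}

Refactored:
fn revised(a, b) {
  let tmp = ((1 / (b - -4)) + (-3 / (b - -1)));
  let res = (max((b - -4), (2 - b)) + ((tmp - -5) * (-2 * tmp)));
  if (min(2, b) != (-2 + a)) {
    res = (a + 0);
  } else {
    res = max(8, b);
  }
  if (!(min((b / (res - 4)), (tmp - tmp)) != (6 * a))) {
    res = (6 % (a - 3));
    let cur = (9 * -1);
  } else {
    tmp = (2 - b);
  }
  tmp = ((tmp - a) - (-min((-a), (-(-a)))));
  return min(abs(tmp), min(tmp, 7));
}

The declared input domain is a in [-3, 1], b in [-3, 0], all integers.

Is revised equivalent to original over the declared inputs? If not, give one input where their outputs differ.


The two versions differ — the changes include comparison usage differs; min/max/abs usage differs; constant usage differs; arithmetic usage differs; boolean connective usage differs; statement counts differ; local variable names differ.
Tracing a=1, b=0: original: tmp=-3, then res=16, then (min(2, b) != (-2 + a)) is true, then res=1, then (min((b / (res - 4)), (tmp - tmp)) == (6 * a)) is false, then tmp=2, then tmp=0, then returns 0 | revised: tmp=-3, then res=16, then (min(2, b) != (-2 + a)) is true, then res=1, then (!(min((b / (res - 4)), (tmp - tmp)) != (6 * a))) is false, then tmp=2, then tmp=0, then returns 0 — matching result 0.
An exhaustive pass over the 20 declared inputs shows identical outputs.
verdict: equivalent


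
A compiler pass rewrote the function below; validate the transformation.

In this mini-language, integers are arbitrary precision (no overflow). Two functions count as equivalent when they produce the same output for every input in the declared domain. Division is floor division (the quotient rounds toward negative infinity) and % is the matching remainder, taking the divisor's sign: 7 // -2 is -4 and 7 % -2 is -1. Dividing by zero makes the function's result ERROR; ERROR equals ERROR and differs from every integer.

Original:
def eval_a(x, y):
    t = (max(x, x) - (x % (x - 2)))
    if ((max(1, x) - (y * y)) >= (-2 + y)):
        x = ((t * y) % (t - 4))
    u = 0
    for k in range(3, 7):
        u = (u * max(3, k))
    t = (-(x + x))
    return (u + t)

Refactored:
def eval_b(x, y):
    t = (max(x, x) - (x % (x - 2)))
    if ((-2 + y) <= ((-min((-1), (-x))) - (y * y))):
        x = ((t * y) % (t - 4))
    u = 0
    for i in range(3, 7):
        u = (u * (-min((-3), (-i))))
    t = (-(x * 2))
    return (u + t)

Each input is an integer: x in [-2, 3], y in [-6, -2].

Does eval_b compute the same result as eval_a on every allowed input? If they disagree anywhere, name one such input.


Reading the diff, among the changes: arithmetic usage differs, constant usage differs, min/max/abs usage differs, local variable names differ, comparison usage differs.
Tracing x=-2, y=-2: eval_a: t = 0; ((max(1, x) - (y * y)) >= (-2 + y)) -> true; x = 0; u = 0; [k=3]; u = 0; [k=4]; u = 0; [k=5]; u = 0; [k=6]; u = 0; t = 0; return 0 | eval_b: t = 0; ((-2 + y) <= ((-min((-1), (-x))) - (y * y))) -> true; x = 0; u = 0; [i=3]; u = 0; [i=4]; u = 0; [i=5]; u = 0; [i=6]; u = 0; t = 0; return 0 — matching result 0.
Sweeping the whole domain (30 inputs) finds no disagreement.
verdict: equivalent


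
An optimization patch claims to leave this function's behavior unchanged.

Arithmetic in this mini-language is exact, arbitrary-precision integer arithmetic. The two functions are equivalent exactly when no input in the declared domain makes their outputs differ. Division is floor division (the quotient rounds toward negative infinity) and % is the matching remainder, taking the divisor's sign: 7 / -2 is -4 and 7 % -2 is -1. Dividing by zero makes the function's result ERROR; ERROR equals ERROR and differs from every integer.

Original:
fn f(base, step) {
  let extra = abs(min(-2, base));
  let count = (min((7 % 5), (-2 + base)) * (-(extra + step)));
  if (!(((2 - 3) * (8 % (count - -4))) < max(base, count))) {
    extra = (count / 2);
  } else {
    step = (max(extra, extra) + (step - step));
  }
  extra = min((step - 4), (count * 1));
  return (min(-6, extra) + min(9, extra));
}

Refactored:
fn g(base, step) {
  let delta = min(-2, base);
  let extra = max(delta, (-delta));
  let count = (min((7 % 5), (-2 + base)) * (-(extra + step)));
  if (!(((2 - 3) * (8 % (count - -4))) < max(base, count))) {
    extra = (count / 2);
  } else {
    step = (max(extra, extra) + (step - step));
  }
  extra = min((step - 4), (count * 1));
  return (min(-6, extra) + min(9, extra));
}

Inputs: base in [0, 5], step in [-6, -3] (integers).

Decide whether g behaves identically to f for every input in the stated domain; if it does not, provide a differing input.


Changes here: min/max/abs usage differs, plus statement counts differ, plus local variable names differ; the full 24-point sweep finds no disagreement.
verdict: equivalent


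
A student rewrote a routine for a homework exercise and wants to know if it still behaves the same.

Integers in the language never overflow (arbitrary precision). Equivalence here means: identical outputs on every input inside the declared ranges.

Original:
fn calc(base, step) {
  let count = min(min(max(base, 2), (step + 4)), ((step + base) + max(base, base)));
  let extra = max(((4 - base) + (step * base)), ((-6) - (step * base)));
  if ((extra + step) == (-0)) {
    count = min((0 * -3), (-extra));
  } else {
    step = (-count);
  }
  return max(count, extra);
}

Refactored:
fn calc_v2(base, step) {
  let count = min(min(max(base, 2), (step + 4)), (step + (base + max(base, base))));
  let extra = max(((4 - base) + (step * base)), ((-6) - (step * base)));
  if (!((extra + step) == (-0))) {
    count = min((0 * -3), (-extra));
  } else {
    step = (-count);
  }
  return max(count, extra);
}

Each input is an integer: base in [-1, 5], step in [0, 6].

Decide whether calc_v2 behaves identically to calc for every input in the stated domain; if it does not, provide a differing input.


Try base=-1, step=4.
calc: count = 2; extra = 1; ((extra + step) == (-0)) -> false; step = -2; return 2
calc_v2: count = 2; extra = 1; (!((extra + step) == (-0))) -> true; count = -1; return 1
2 vs 1 — the two versions disagree here.
verdict: not equivalent; witness: base=-1, step=4


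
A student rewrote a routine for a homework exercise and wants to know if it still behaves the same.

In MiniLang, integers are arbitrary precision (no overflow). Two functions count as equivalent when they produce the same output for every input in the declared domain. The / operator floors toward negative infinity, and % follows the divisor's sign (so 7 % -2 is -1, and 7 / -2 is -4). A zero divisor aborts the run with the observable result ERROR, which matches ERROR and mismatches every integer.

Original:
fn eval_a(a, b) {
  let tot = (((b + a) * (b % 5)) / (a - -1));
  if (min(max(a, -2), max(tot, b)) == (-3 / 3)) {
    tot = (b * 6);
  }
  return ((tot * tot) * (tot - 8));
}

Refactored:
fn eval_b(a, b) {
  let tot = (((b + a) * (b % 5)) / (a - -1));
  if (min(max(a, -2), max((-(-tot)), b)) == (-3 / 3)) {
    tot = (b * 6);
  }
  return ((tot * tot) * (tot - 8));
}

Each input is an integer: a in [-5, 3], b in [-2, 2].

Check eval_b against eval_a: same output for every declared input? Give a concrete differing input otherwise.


Equivalent — the differences include same computation, different form, yet no declared input distinguishes the two.
As a probe, take a=-1, b=1: eval_a runs a zero divisor aborts: ERROR; eval_b runs a zero divisor aborts: ERROR; both end at ERROR.
Sweeping the whole domain (45 inputs) finds no disagreement.
verdict: equivalent


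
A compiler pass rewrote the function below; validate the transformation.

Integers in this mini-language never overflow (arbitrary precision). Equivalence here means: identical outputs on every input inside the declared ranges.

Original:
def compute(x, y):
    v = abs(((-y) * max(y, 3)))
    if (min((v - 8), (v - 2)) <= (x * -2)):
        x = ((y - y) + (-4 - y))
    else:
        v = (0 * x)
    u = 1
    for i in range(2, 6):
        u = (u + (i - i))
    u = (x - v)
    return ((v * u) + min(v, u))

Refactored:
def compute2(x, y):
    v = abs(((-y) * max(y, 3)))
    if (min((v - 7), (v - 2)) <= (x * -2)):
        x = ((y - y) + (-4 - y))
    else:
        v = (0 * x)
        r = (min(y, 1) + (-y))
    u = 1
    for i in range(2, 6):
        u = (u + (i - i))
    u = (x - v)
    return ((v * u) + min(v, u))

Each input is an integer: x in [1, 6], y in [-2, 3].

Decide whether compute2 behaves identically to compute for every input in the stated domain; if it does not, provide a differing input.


Not equivalent: x=1, y=-2 separates them (-56 vs 0).
compute: v becomes 6; next (min((v - 8), (v - 2)) <= (x * -2)) evaluates to true; next x becomes -2; next u becomes 1; next at i=2:; next u becomes 1; next at i=3:; next u becomes 1; next at i=4:; next u becomes 1; next at i=5:; next u becomes 1; next u becomes -8; next final value -56
compute2: v becomes 6; next (min((v - 7), (v - 2)) <= (x * -2)) evaluates to false; next v becomes 0; next r becomes 0; next u becomes 1; next at i=2:; next u becomes 1; next at i=3:; next u becomes 1; next at i=4:; next u becomes 1; next at i=5:; next u becomes 1; next u becomes 1; next final value 0
verdict: not equivalent; witness: x=1, y=-2


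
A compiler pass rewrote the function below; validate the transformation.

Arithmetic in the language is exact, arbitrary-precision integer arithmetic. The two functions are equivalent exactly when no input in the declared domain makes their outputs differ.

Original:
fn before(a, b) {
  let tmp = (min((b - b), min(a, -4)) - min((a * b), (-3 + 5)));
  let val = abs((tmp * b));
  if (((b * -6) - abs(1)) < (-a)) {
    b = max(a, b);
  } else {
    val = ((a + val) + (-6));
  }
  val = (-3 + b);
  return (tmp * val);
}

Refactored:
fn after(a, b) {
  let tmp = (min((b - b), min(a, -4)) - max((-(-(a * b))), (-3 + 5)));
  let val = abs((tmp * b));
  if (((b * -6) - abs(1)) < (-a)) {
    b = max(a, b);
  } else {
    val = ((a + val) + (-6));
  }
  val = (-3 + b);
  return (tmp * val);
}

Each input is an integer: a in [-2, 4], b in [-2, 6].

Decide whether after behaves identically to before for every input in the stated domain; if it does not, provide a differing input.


Consider the input a=-2, b=-2.
before: tmp := -6 | val := 12 | (((b * -6) - abs(1)) < (-a)): false | val := 4 | val := -5 | result 30
after: tmp := -8 | val := 16 | (((b * -6) - abs(1)) < (-a)): false | val := 8 | val := -5 | result 40
30 and 40 differ, so these are not the same function on this domain.
verdict: not equivalent; witness: a=-2, b=-2


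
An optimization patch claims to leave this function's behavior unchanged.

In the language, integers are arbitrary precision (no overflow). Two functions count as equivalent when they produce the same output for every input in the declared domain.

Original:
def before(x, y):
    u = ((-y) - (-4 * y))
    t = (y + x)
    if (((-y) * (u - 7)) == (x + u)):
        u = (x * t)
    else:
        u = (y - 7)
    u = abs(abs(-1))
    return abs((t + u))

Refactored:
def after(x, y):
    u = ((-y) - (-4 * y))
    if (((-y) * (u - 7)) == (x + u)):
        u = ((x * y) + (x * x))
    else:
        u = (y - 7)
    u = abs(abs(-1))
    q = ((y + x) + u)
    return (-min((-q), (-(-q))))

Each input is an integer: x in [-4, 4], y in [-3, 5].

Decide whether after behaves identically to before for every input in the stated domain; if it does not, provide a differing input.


Changes here: min/max/abs usage differs; arithmetic usage differs; local variable names differ; the full 81-point sweep finds no disagreement.
verdict: equivalent


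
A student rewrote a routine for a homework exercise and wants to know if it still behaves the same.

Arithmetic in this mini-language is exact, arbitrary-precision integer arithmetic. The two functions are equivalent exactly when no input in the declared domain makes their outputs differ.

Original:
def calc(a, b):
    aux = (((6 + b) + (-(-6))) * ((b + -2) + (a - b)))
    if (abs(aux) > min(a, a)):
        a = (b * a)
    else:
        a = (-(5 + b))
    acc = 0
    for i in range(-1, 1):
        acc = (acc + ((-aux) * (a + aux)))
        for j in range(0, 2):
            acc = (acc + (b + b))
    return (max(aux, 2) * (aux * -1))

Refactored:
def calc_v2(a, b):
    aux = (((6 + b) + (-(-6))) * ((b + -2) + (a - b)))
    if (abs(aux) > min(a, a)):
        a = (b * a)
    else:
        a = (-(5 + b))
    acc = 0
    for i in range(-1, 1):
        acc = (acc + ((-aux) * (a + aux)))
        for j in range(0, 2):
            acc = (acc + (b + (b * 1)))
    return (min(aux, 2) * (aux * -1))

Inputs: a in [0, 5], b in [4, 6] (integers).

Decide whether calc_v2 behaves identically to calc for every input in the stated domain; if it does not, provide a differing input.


On input a=0, b=4, calc returns 64 while calc_v2 returns -1024.
verdict: not equivalent; witness: a=0, b=4


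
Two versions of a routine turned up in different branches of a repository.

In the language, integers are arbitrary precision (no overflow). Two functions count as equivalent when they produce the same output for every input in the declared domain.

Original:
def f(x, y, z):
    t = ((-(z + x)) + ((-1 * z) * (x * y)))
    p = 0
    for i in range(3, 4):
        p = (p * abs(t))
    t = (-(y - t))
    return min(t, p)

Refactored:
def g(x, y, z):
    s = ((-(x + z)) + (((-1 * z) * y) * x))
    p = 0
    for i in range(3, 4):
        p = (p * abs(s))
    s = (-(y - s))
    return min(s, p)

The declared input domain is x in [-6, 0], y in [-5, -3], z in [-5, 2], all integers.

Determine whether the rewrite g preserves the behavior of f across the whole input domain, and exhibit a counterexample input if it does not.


The two versions differ — the changes include local variable names differ.
Spot check at x=0, y=-3, z=-5 — f: t = 5; p = 0; [i=3]; p = 0; t = 8; return 0. g: s = 5; p = 0; [i=3]; p = 0; s = 8; return 0. Both give 0.
An exhaustive pass over the 168 declared inputs shows identical outputs.
verdict: equivalent


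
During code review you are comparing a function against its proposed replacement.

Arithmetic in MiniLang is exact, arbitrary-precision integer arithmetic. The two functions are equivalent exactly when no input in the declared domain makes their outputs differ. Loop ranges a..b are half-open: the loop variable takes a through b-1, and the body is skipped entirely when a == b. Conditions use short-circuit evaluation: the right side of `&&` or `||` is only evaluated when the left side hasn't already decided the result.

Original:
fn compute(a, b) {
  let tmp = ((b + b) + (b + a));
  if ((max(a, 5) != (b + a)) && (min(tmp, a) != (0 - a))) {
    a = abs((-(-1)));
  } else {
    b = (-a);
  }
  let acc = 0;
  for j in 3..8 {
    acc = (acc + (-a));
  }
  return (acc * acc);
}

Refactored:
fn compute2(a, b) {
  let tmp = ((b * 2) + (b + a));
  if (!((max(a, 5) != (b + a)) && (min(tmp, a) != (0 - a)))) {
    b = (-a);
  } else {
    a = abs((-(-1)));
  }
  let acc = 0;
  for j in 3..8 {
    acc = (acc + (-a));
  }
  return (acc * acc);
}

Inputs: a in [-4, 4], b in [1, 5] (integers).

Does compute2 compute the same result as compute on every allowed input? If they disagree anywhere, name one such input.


Equivalent — the differences include boolean connective usage differs; also constant usage differs; also arithmetic usage differs, yet no declared input distinguishes the two.
One worked example (a=-1, b=5) — compute: tmp=14, then ((max(a, 5) != (b + a)) && (min(tmp, a) != (0 - a))) is true, then a=1, then acc=0, then (j=3), then acc=-1, then (j=4), then acc=-2, then (j=5), then acc=-3, then (j=6), then acc=-4, then (j=7), then acc=-5, then returns 25; compute2: tmp=14, then (!((max(a, 5) != (b + a)) && (min(tmp, a) != (0 - a)))) is false, then a=1, then acc=0, then (j=3), then acc=-1, then (j=4), then acc=-2, then (j=5), then acc=-3, then (j=6), then acc=-4, then (j=7), then acc=-5, then returns 25; agreement on 25.
Across all 45 domain points the two functions coincide.
verdict: equivalent


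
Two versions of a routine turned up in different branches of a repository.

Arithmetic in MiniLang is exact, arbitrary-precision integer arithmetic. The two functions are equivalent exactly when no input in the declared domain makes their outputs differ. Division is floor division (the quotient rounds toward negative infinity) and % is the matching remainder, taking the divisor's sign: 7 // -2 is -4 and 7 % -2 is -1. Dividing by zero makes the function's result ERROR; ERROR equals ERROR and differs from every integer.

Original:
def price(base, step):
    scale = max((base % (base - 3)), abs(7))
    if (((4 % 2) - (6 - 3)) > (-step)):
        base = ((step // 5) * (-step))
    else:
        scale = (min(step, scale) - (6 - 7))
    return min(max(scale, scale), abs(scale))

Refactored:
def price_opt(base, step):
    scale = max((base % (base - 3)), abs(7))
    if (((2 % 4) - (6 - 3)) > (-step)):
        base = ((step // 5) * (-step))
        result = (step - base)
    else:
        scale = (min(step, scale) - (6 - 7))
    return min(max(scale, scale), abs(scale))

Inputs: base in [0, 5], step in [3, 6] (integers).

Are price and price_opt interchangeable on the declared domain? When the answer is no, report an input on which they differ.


Evaluate both at base=0, step=3.
price: scale=7, then (((4 % 2) - (6 - 3)) > (-step)) is false, then scale=4, then returns 4
price_opt: scale=7, then (((2 % 4) - (6 - 3)) > (-step)) is true, then base=0, then result=3, then returns 7
4 != 7, so the rewrite changes behavior.
verdict: not equivalent; witness: base=0, step=3


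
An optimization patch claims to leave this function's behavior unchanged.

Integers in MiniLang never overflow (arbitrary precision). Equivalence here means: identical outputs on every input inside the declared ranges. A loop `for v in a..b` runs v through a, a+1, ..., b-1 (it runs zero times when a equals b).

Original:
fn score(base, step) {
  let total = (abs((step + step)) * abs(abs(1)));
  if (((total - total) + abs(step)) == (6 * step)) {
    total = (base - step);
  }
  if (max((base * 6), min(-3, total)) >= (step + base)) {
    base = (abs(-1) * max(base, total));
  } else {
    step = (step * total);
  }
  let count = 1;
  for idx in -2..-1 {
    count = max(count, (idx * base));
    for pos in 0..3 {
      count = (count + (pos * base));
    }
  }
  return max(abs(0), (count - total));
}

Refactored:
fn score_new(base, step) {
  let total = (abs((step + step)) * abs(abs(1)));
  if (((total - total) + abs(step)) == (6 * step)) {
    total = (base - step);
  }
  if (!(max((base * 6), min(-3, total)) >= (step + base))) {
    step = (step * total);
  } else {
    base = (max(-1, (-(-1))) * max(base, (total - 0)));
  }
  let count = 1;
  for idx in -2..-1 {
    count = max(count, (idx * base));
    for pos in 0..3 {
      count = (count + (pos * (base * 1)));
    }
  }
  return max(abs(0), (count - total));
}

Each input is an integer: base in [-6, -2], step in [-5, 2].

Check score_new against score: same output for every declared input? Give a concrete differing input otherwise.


The two are interchangeable: constant usage differs, and min/max/abs usage differs, and arithmetic usage differs, and boolean connective usage differs, and every declared input agrees.
Spot check at base=-6, step=2 — score: total = 4; (((total - total) + abs(step)) == (6 * step)) -> false; (max((base * 6), min(-3, total)) >= (step + base)) -> true; base = 4; count = 1; [idx=-2]; count = 1; [pos=0]; count = 1; [pos=1]; count = 5; [pos=2]; count = 13; return 9. score_new: total = 4; (((total - total) + abs(step)) == (6 * step)) -> false; (!(max((base * 6), min(-3, total)) >= (step + base))) -> false; base = 4; count = 1; [idx=-2]; count = 1; [pos=0]; count = 1; [pos=1]; count = 5; [pos=2]; count = 13; return 9. Both give 9.
An exhaustive pass over the 40 declared inputs shows identical outputs.
verdict: equivalent


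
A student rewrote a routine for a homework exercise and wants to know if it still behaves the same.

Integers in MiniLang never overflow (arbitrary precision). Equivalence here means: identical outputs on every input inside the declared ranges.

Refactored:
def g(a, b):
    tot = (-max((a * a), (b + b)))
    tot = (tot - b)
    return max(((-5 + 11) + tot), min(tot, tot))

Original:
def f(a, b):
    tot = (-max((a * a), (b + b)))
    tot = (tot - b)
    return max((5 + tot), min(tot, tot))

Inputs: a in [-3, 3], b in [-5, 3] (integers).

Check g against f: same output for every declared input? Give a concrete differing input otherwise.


Consider the input a=-3, b=-5.
f: tot := -9 | tot := -4 | result 1
g: tot := -9 | tot := -4 | result 2
1 against 2: the behavior changed.
verdict: not equivalent; witness: a=-3, b=-5


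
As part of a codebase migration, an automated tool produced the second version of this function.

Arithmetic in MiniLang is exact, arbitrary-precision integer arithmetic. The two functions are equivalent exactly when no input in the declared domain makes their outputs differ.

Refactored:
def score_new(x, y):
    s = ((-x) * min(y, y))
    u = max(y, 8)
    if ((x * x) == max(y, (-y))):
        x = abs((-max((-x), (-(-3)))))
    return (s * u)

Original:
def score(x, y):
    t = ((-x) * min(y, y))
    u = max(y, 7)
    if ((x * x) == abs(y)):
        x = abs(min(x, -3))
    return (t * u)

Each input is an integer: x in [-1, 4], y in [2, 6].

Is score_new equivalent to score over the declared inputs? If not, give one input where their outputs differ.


Consider the input x=-1, y=2.
score: t := 2 | u := 7 | ((x * x) == abs(y)): false | result 14
score_new: s := 2 | u := 8 | ((x * x) == max(y, (-y))): false | result 16
14 and 16 differ, so these are not the same function on this domain.
verdict: not equivalent; witness: x=-1, y=2


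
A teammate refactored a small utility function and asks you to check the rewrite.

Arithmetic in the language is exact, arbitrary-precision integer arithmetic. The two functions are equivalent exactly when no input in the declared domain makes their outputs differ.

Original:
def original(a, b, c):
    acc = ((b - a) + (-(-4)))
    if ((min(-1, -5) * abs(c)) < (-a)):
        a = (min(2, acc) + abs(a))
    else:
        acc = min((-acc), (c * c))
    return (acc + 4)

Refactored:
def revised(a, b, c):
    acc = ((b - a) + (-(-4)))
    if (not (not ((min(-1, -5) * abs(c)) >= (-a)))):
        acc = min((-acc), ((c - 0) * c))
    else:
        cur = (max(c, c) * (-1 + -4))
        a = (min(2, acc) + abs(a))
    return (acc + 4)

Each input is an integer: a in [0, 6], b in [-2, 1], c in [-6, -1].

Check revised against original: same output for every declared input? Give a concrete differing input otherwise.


Differences: comparison usage differs; boolean connective usage differs; min/max/abs usage differs; constant usage differs; local variable names differ; arithmetic usage differs; statement counts differ — yet all 168 inputs agree.
verdict: equivalent


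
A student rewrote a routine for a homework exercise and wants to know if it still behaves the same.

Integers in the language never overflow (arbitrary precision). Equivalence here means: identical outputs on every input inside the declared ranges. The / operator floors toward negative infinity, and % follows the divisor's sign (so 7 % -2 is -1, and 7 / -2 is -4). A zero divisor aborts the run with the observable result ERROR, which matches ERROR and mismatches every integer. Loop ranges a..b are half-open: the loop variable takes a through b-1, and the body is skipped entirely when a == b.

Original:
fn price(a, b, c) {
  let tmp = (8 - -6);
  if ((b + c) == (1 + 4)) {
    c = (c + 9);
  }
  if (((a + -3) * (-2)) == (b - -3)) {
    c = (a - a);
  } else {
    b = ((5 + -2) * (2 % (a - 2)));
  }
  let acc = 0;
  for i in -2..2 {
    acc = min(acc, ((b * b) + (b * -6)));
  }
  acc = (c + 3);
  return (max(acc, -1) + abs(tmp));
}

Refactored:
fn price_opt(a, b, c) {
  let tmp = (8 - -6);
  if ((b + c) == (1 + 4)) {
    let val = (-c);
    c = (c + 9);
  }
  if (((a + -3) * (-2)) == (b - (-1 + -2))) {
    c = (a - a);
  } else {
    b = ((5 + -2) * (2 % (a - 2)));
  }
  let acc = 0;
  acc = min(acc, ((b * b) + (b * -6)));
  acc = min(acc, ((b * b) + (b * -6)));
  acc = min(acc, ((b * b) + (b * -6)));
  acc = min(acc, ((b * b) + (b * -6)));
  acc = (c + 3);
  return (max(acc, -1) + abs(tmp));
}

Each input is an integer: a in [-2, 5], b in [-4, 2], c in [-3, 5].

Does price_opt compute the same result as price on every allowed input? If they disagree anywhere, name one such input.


The two are interchangeable: statement counts differ, and arithmetic usage differs, and min/max/abs usage differs, and constant usage differs, and loop structure differs, and local variable names differ, and every declared input agrees.
Spot check at a=2, b=-1, c=-1 — price: tmp := 14 | ((b + c) == (1 + 4)): false | (((a + -3) * (-2)) == (b - -3)): true | c := 0 | acc := 0 | iter i=-2: | acc := 0 | iter i=-1: | acc := 0 | iter i=0: | acc := 0 | iter i=1: | acc := 0 | acc := 3 | result 17. price_opt: tmp := 14 | ((b + c) == (1 + 4)): false | (((a + -3) * (-2)) == (b - (-1 + -2))): true | c := 0 | acc := 0 | acc := 0 | acc := 0 | acc := 0 | acc := 0 | acc := 3 | result 17. Both give 17.
Every one of the 504 inputs gives matching results.
verdict: equivalent


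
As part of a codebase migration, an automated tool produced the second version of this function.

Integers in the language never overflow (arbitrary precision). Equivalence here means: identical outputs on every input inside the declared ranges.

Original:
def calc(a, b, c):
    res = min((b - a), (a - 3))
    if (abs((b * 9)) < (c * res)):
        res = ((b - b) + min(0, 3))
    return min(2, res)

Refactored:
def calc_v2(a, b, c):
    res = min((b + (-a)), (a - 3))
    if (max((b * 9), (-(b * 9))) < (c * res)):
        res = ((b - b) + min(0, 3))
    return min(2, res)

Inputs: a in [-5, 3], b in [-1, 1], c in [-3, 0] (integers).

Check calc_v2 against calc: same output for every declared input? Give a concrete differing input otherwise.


The two are interchangeable: min/max/abs usage differs, plus arithmetic usage differs, plus constant usage differs, and every declared input agrees.
As a probe, take a=1, b=1, c=-3: calc runs res := -2 | (abs((b * 9)) < (c * res)): false | result -2; calc_v2 runs res := -2 | (max((b * 9), (-(b * 9))) < (c * res)): false | result -2; both end at -2.
An exhaustive pass over the 108 declared inputs shows identical outputs.
verdict: equivalent


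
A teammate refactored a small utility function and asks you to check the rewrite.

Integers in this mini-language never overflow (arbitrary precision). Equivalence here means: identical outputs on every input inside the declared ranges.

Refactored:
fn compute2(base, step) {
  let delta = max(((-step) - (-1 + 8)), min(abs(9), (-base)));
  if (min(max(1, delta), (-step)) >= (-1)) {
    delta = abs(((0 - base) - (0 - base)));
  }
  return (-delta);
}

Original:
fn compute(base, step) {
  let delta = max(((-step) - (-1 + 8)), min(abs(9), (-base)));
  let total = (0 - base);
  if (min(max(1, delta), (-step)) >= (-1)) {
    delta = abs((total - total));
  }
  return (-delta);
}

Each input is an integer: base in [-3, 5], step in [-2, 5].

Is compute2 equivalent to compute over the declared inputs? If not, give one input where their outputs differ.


Behavior is preserved: although local variable names differ, plus arithmetic usage differs, plus statement counts differ, plus constant usage differs, the outputs never diverge.
One worked example (base=-3, step=2) — compute: delta := 3 | total := 3 | (min(max(1, delta), (-step)) >= (-1)): false | result -3; compute2: delta := 3 | (min(max(1, delta), (-step)) >= (-1)): false | result -3; agreement on -3.
Sweeping the whole domain (72 inputs) finds no disagreement.
verdict: equivalent


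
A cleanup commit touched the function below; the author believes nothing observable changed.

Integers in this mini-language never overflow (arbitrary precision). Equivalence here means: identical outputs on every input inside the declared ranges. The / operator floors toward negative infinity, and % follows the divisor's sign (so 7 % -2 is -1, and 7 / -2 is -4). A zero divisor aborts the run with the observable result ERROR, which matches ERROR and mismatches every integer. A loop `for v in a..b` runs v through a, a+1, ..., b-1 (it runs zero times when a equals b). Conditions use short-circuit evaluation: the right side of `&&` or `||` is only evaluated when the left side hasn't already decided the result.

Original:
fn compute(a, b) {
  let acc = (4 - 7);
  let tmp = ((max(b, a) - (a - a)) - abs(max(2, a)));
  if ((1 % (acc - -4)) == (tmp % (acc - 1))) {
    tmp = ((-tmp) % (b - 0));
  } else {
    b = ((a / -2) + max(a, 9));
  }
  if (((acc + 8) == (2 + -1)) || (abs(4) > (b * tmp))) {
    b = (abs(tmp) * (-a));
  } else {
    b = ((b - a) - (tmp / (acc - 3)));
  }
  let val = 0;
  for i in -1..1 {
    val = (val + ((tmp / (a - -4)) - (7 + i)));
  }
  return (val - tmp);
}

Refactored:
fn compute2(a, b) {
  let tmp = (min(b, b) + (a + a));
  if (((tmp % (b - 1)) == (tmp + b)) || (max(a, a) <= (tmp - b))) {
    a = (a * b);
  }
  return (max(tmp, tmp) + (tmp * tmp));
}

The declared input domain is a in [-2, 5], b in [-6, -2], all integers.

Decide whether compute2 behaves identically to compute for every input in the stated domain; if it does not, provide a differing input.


Input a=-2, b=-6: -13 from compute versus 90 from compute2.
verdict: not equivalent; witness: a=-2, b=-6


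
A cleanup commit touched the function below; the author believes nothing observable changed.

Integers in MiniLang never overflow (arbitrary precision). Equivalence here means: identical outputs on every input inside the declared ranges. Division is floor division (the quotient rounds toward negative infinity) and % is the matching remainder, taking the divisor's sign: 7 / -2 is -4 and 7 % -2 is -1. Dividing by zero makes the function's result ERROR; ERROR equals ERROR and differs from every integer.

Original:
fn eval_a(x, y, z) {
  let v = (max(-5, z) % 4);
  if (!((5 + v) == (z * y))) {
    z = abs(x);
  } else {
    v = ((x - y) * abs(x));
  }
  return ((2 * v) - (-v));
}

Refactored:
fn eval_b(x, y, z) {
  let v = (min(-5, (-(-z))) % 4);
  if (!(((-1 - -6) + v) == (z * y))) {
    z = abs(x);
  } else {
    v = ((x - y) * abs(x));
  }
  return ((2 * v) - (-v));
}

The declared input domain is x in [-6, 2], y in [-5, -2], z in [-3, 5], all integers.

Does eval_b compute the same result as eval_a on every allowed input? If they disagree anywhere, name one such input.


These are not equivalent — on x=-6, y=-5, z=-3 the outputs split (3 vs 9).
eval_a: v := 1 | (!((5 + v) == (z * y))): true | z := 6 | result 3
eval_b: v := 3 | (!(((-1 - -6) + v) == (z * y))): true | z := 6 | result 9
verdict: not equivalent; witness: x=-6, y=-5, z=-3


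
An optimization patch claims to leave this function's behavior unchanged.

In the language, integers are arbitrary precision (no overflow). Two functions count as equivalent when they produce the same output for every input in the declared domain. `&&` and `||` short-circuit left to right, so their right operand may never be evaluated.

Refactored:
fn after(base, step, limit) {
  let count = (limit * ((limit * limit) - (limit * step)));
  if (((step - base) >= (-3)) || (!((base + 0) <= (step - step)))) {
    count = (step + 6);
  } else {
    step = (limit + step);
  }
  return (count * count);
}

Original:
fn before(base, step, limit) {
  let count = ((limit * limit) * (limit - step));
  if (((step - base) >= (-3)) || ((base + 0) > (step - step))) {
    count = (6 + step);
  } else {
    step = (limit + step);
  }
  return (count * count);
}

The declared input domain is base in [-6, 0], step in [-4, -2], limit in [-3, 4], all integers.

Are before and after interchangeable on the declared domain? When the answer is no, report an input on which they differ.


Behavior is preserved: although arithmetic usage differs; comparison usage differs; boolean connective usage differs, the outputs never diverge.
Tracing base=-3, step=-4, limit=3: before: count=63, then (((step - base) >= (-3)) || ((base + 0) > (step - step))) is true, then count=2, then returns 4 | after: count=63, then (((step - base) >= (-3)) || (!((base + 0) <= (step - step)))) is true, then count=2, then returns 4 — matching result 4.
Every one of the 168 inputs gives matching results.
verdict: equivalent


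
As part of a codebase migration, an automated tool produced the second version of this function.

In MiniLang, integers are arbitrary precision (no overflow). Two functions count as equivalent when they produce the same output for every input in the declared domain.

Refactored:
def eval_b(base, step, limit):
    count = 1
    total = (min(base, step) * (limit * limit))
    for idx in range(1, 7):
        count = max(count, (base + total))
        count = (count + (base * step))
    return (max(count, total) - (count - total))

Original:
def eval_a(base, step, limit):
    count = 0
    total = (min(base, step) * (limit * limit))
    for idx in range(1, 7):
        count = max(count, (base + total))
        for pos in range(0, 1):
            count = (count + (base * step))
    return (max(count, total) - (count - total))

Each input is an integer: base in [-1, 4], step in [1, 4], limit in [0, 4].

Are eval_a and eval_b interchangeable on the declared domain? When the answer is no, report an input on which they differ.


Not equivalent: base=-1, step=1, limit=2 separates them (-2 vs -3).
eval_a: count=0, then total=-4, then (idx=1), then count=0, then (pos=0), then count=-1, then (idx=2), then count=-1, then (pos=0), then count=-2, then (idx=3), then count=-2, then (pos=0), then count=-3, then (idx=4), then count=-3, then (pos=0), then count=-4, then (idx=5), then count=-4, then (pos=0), then count=-5, then (idx=6), then count=-5, then (pos=0), then count=-6, then returns -2
eval_b: count=1, then total=-4, then (idx=1), then count=1, then count=0, then (idx=2), then count=0, then count=-1, then (idx=3), then count=-1, then count=-2, then (idx=4), then count=-2, then count=-3, then (idx=5), then count=-3, then count=-4, then (idx=6), then count=-4, then count=-5, then returns -3
verdict: not equivalent; witness: base=-1, step=1, limit=2


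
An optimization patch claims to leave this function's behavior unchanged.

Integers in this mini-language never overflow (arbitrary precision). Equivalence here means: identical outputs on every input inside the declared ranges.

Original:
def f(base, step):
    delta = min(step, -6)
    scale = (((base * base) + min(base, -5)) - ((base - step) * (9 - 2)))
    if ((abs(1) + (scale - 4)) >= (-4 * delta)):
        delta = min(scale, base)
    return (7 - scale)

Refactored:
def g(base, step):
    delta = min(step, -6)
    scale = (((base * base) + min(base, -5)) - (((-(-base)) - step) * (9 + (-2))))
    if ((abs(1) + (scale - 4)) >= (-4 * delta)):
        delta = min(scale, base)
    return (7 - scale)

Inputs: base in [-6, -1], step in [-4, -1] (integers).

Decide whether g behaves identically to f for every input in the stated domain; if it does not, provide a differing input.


The two are interchangeable: arithmetic usage differs, and every declared input agrees.
Spot check at base=-4, step=-3 — f: delta becomes -6; next scale becomes 18; next ((abs(1) + (scale - 4)) >= (-4 * delta)) evaluates to false; next final value -11. g: delta becomes -6; next scale becomes 18; next ((abs(1) + (scale - 4)) >= (-4 * delta)) evaluates to false; next final value -11. Both give -11.
Sweeping the whole domain (24 inputs) finds no disagreement.
verdict: equivalent


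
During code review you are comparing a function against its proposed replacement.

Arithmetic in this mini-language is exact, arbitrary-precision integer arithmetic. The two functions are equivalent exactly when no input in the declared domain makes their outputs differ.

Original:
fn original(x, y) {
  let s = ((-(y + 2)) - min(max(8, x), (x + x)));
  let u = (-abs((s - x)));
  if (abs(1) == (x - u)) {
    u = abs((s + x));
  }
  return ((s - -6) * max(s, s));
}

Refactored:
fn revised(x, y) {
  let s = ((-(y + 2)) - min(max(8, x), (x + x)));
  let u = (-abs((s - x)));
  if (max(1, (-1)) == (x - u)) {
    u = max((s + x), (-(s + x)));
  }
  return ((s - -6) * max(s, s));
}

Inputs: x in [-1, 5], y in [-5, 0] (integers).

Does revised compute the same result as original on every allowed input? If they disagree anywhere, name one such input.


Comparing the listings, the differences include: min/max/abs usage differs; also constant usage differs; also arithmetic usage differs.
Tracing x=3, y=-1: original: s = -7; u = -10; (abs(1) == (x - u)) -> false; return 7 | revised: s = -7; u = -10; (max(1, (-1)) == (x - u)) -> false; return 7 — matching result 7.
Across all 42 domain points the two functions coincide.
verdict: equivalent
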